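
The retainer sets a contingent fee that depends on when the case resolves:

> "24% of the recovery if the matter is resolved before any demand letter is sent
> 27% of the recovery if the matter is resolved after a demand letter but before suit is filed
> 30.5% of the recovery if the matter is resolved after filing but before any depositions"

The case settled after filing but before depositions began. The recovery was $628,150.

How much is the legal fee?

$191,585.75

The matter settled after filing but before depositions began, so the 30.5% rate applies.
$628,150 × 30.5% = $191,585.75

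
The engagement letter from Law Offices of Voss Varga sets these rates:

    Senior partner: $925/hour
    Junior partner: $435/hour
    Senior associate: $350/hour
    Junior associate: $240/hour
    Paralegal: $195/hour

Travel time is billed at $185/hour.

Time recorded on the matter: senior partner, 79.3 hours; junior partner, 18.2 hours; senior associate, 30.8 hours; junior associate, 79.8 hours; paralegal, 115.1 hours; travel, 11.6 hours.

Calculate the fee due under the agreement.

$135,792.00

Senior partner: 79.3 × $925 = $73,352.50
Junior partner: 18.2 × $435 = $7,917.00
Senior associate: 30.8 × $350 = $10,780.00
Junior associate: 79.8 × $240 = $19,152.00
Paralegal: 115.1 × $195 = $22,444.50
Subtotal: $73,352.50 + $7,917.00 + $10,780.00 + $19,152.00 + $22,444.50 = $133,646.00
Travel: 11.6 × $185 = $2,146.00
Total: $133,646.00 + $2,146.00 = $135,792.00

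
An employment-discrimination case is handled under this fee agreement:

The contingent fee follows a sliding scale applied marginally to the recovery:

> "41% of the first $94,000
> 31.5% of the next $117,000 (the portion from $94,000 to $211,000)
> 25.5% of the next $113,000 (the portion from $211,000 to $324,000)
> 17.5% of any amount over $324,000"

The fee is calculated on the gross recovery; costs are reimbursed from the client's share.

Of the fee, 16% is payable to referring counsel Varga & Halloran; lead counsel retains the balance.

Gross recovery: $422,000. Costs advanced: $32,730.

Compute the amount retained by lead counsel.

$101,942.40

Fee base is the gross recovery, $422,000; costs are reimbursed separately.
First $94,000 at 41% = $38,540.00
Next $117,000 at 31.5% = $36,855.00
Next $113,000 at 25.5% = $28,815.00
Remaining $98,000 at 17.5% = $17,150.00
Fee: $38,540.00 + $36,855.00 + $28,815.00 + $17,150.00 = $121,360.00
Referral share: 16% of $121,360.00 = $19,417.60; lead counsel retains $121,360.00 − $19,417.60 = $101,942.40.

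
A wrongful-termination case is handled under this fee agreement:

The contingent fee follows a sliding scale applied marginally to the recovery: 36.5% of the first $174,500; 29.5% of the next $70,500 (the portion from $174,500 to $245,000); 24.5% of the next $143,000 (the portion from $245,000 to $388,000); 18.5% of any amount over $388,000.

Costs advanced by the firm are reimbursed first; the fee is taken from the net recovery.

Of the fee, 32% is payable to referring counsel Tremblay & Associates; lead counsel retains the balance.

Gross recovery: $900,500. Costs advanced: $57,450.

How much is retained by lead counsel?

$138,522.29

Fee base (net of costs): $900,500 − $57,450 = $843,050
First $174,500 at 36.5% = $63,692.50
Next $70,500 at 29.5% = $20,797.50
Next $143,000 at 24.5% = $35,035.00
Remaining $455,050 at 18.5% = $84,184.25
Fee: $63,692.50 + $20,797.50 + $35,035.00 + $84,184.25 = $203,709.25
Referral share: 32% of $203,709.25 = $65,186.96; lead counsel retains $203,709.25 − $65,186.96 = $138,522.29.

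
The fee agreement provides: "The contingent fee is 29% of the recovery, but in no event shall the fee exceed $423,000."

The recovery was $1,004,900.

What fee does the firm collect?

29% of $1,004,900 = $291,421.00
That is under the $423,000 cap.

$291,421.00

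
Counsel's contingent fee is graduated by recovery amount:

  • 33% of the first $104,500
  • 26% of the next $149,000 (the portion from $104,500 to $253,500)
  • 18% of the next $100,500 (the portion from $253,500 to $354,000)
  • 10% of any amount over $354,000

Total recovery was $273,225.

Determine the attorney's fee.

$76,775.50

First $104,500 at 33% = $34,485.00
Next $149,000 at 26% = $38,740.00
Remaining $19,725 at 18% = $3,550.50
Fee: $34,485.00 + $38,740.00 + $3,550.50 = $76,775.50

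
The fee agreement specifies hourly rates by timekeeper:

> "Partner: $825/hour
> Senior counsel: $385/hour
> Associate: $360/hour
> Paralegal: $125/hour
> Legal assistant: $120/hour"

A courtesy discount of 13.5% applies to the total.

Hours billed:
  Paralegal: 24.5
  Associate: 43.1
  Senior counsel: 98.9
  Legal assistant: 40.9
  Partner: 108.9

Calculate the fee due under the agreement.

$130,965.76

Partner: 108.9 × $825 = $89,842.50
Senior counsel: 98.9 × $385 = $38,076.50
Associate: 43.1 × $360 = $15,516.00
Paralegal: 24.5 × $125 = $3,062.50
Legal assistant: 40.9 × $120 = $4,908.00
Subtotal: $151,405.50
Less 13.5% discount: −$20,439.74
Total: $151,405.50 − $20,439.74 = $130,965.76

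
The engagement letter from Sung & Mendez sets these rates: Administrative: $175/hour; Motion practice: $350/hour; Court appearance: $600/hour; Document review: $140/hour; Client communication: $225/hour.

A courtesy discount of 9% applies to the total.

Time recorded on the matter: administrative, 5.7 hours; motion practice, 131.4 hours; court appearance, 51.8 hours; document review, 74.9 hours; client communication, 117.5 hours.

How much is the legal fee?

Administrative: 5.7 × $175 = $997.50
Motion practice: 131.4 × $350 = $45,990.00
Court appearance: 51.8 × $600 = $31,080.00
Document review: 74.9 × $140 = $10,486.00
Client communication: 117.5 × $225 = $26,437.50
Subtotal: $114,991.00
Less 9% discount: −$10,349.19
Total: $114,991.00 − $10,349.19 = $104,641.81

$104,641.81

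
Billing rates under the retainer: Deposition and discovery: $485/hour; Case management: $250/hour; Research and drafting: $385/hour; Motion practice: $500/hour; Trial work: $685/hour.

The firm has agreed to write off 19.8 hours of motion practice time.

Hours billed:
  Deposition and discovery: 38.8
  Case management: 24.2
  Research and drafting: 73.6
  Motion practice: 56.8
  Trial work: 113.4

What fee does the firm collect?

$149,383.00

Deposition and discovery: 38.8 × $485 = $18,818.00
Case management: 24.2 × $250 = $6,050.00
Research and drafting: 73.6 × $385 = $28,336.00
Motion practice: 56.8 × $500 = $28,400.00
Trial work: 113.4 × $685 = $77,679.00
Subtotal: $159,283.00
Write-off: 19.8 × $500 = $9,900.00
Total: $159,283.00 − $9,900.00 = $149,383.00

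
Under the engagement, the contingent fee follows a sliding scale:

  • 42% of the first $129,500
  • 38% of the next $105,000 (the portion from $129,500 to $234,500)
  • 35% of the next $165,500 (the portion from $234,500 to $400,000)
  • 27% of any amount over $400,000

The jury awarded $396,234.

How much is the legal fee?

First $129,500 at 42% = $54,390.00
Next $105,000 at 38% = $39,900.00
Remaining $161,734 at 35% = $56,606.90
Fee: $54,390.00 + $39,900.00 + $56,606.90 = $150,896.90

$150,896.90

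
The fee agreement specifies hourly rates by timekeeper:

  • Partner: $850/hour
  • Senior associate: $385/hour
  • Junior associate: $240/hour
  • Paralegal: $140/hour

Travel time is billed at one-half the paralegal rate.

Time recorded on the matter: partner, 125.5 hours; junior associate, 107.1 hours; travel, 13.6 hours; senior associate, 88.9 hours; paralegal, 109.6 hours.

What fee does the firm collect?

$182,901.50

Partner: 125.5 × $850 = $106,675.00
Senior associate: 88.9 × $385 = $34,226.50
Junior associate: 107.1 × $240 = $25,704.00
Paralegal: 109.6 × $140 = $15,344.00
Subtotal: $106,675.00 + $34,226.50 + $25,704.00 + $15,344.00 = $181,949.50
Travel: 13.6 × ($140 ÷ 2) = 13.6 × $70.00 = $952.00
Total: $181,949.50 + $952.00 = $182,901.50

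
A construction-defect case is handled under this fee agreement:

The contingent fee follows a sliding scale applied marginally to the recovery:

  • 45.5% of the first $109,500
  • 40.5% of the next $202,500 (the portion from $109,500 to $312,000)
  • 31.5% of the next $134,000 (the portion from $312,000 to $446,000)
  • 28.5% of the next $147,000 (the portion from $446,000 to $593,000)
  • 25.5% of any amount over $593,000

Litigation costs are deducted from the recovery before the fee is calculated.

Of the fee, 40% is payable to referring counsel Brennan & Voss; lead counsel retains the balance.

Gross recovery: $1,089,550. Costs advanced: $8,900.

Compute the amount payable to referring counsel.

Fee base (net of costs): $1,089,550 − $8,900 = $1,080,650
First $109,500 at 45.5% = $49,822.50
Next $202,500 at 40.5% = $82,012.50
Next $134,000 at 31.5% = $42,210.00
Next $147,000 at 28.5% = $41,895.00
Remaining $487,650 at 25.5% = $124,350.75
Fee: $49,822.50 + $82,012.50 + $42,210.00 + $41,895.00 + $124,350.75 = $340,290.75
Referral share: 40% of $340,290.75 = $136,116.30; lead counsel retains $340,290.75 − $136,116.30 = $204,174.45.

$136,116.30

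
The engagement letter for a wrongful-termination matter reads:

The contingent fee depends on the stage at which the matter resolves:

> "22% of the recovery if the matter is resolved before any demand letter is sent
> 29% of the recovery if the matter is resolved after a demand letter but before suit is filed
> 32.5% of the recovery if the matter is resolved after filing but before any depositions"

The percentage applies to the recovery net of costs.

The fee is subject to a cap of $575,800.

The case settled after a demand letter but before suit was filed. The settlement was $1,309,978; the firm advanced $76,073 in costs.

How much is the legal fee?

Fee base (net of costs): $1,309,978 − $76,073 = $1,233,905
The matter settled after a demand letter but before suit was filed, so the 29% rate applies.
$1,233,905 × 29% = $357,832.45
$357,832.45 is under the $575,800 cap.

$357,832.45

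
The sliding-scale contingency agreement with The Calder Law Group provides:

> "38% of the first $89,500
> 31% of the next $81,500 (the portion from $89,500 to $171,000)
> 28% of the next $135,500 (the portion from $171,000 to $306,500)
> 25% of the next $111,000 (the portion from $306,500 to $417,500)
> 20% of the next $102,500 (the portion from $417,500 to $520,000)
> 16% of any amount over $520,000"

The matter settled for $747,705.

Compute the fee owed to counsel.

First $89,500 at 38% = $34,010.00
Next $81,500 at 31% = $25,265.00
Next $135,500 at 28% = $37,940.00
Next $111,000 at 25% = $27,750.00
Next $102,500 at 20% = $20,500.00
Remaining $227,705 at 16% = $36,432.80
Fee: $34,010.00 + $25,265.00 + $37,940.00 + $27,750.00 + $20,500.00 + $36,432.80 = $181,897.80

$181,897.80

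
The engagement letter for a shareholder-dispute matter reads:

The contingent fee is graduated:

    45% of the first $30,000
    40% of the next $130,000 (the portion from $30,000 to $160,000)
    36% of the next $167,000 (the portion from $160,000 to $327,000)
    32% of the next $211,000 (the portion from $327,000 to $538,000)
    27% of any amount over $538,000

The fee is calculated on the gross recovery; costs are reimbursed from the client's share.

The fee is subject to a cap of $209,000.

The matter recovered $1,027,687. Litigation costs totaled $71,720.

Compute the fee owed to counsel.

$209,000.00

Fee base is the gross recovery, $1,027,687; costs are reimbursed separately.
First $30,000 at 45% = $13,500.00
Next $130,000 at 40% = $52,000.00
Next $167,000 at 36% = $60,120.00
Next $211,000 at 32% = $67,520.00
Remaining $489,687 at 27% = $132,215.49
Fee: $13,500.00 + $52,000.00 + $60,120.00 + $67,520.00 + $132,215.49 = $325,355.49
$325,355.49 exceeds the $209,000 cap, so the fee is capped at $209,000.00.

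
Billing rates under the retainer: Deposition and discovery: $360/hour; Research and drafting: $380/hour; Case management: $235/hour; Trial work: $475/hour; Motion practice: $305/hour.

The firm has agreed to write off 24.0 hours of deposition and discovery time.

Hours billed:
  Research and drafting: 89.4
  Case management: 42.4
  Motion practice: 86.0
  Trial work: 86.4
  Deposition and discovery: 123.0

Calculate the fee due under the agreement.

$146,846.00

Deposition and discovery: 123.0 × $360 = $44,280.00
Research and drafting: 89.4 × $380 = $33,972.00
Case management: 42.4 × $235 = $9,964.00
Trial work: 86.4 × $475 = $41,040.00
Motion practice: 86.0 × $305 = $26,230.00
Subtotal: $155,486.00
Write-off: 24.0 × $360 = $8,640.00
Total: $155,486.00 − $8,640.00 = $146,846.00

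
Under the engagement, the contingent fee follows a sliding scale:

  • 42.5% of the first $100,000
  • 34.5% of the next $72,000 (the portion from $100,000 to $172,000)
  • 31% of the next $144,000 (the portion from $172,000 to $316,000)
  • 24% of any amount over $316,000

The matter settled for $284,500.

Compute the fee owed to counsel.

$102,215.00

First $100,000 at 42.5% = $42,500.00
Next $72,000 at 34.5% = $24,840.00
Remaining $112,500 at 31% = $34,875.00
Fee: $42,500.00 + $24,840.00 + $34,875.00 = $102,215.00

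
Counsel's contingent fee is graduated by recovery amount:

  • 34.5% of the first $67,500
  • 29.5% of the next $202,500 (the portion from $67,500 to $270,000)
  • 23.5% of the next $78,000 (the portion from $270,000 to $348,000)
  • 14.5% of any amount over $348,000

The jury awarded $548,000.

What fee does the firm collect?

$130,355.00

First $67,500 at 34.5% = $23,287.50
Next $202,500 at 29.5% = $59,737.50
Next $78,000 at 23.5% = $18,330.00
Remaining $200,000 at 14.5% = $29,000.00
Fee: $23,287.50 + $59,737.50 + $18,330.00 + $29,000.00 = $130,355.00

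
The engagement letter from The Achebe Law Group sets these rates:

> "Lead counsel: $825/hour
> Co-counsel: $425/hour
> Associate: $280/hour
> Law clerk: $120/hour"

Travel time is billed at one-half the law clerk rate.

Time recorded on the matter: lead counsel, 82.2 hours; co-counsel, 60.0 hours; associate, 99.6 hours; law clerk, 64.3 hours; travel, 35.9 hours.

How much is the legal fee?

Lead counsel: 82.2 × $825 = $67,815.00
Co-counsel: 60.0 × $425 = $25,500.00
Associate: 99.6 × $280 = $27,888.00
Law clerk: 64.3 × $120 = $7,716.00
Subtotal: $67,815.00 + $25,500.00 + $27,888.00 + $7,716.00 = $128,919.00
Travel: 35.9 × ($120 ÷ 2) = 35.9 × $60.00 = $2,154.00
Total: $128,919.00 + $2,154.00 = $131,073.00

$131,073.00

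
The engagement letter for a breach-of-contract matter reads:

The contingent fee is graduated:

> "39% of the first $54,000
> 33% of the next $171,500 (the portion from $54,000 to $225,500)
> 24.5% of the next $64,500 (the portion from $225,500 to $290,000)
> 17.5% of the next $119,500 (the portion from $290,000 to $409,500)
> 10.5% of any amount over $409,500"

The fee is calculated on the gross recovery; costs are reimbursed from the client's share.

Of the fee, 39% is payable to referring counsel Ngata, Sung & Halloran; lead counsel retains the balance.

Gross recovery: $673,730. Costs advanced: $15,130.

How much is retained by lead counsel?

Fee base is the gross recovery, $673,730; costs are reimbursed separately.
First $54,000 at 39% = $21,060.00
Next $171,500 at 33% = $56,595.00
Next $64,500 at 24.5% = $15,802.50
Next $119,500 at 17.5% = $20,912.50
Remaining $264,230 at 10.5% = $27,744.15
Fee: $21,060.00 + $56,595.00 + $15,802.50 + $20,912.50 + $27,744.15 = $142,114.15
Referral share: 39% of $142,114.15 = $55,424.52; lead counsel retains $142,114.15 − $55,424.52 = $86,689.63.

$86,689.63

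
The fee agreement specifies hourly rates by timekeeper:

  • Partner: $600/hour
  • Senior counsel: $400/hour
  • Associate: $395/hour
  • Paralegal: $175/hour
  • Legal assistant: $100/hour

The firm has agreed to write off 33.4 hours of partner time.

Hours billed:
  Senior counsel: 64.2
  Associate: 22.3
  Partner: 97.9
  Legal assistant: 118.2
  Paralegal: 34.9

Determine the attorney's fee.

Partner: 97.9 × $600 = $58,740.00
Senior counsel: 64.2 × $400 = $25,680.00
Associate: 22.3 × $395 = $8,808.50
Paralegal: 34.9 × $175 = $6,107.50
Legal assistant: 118.2 × $100 = $11,820.00
Subtotal: $111,156.00
Write-off: 33.4 × $600 = $20,040.00
Total: $111,156.00 − $20,040.00 = $91,116.00

$91,116.00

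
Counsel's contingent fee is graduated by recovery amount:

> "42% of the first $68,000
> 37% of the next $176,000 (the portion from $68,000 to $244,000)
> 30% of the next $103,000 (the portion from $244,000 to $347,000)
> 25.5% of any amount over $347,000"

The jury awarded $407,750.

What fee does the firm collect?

First $68,000 at 42% = $28,560.00
Next $176,000 at 37% = $65,120.00
Next $103,000 at 30% = $30,900.00
Remaining $60,750 at 25.5% = $15,491.25
Fee: $28,560.00 + $65,120.00 + $30,900.00 + $15,491.25 = $140,071.25

$140,071.25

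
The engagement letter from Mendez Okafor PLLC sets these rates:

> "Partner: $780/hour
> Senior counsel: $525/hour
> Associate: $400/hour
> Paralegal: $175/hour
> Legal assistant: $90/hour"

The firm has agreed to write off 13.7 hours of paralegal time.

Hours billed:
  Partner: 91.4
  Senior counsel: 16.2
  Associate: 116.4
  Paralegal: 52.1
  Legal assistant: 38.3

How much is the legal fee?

Partner: 91.4 × $780 = $71,292.00
Senior counsel: 16.2 × $525 = $8,505.00
Associate: 116.4 × $400 = $46,560.00
Paralegal: 52.1 × $175 = $9,117.50
Legal assistant: 38.3 × $90 = $3,447.00
Subtotal: $138,921.50
Write-off: 13.7 × $175 = $2,397.50
Total: $138,921.50 − $2,397.50 = $136,524.00

$136,524.00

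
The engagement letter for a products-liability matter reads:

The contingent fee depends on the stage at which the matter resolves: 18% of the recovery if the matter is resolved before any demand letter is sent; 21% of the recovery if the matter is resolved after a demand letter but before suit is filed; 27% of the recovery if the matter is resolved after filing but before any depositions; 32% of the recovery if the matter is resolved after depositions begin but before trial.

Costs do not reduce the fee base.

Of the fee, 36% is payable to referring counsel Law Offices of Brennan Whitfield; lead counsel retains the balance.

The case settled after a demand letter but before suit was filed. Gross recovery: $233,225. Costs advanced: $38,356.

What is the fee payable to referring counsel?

$17,631.81

Fee base is the gross recovery, $233,225; costs are reimbursed separately.
The matter settled after a demand letter but before suit was filed, so the 21% rate applies.
$233,225 × 21% = $48,977.25
Referral share: 36% of $48,977.25 = $17,631.81; lead counsel retains $48,977.25 − $17,631.81 = $31,345.44.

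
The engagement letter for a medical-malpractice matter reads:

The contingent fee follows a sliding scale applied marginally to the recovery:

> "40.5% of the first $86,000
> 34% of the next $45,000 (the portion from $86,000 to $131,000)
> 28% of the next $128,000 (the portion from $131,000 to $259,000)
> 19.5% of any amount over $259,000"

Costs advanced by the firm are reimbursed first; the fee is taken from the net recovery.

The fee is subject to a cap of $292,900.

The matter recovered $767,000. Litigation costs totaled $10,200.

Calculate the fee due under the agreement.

Fee base (net of costs): $767,000 − $10,200 = $756,800
First $86,000 at 40.5% = $34,830.00
Next $45,000 at 34% = $15,300.00
Next $128,000 at 28% = $35,840.00
Remaining $497,800 at 19.5% = $97,071.00
Fee: $34,830.00 + $15,300.00 + $35,840.00 + $97,071.00 = $183,041.00
$183,041.00 is under the $292,900 cap.

$183,041.00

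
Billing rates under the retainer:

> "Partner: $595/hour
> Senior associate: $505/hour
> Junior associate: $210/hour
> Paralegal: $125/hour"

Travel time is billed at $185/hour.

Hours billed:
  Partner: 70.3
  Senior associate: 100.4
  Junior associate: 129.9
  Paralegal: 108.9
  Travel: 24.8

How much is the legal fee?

$138,010.00

Partner: 70.3 × $595 = $41,828.50
Senior associate: 100.4 × $505 = $50,702.00
Junior associate: 129.9 × $210 = $27,279.00
Paralegal: 108.9 × $125 = $13,612.50
Subtotal: $41,828.50 + $50,702.00 + $27,279.00 + $13,612.50 = $133,422.00
Travel: 24.8 × $185 = $4,588.00
Total: $133,422.00 + $4,588.00 = $138,010.00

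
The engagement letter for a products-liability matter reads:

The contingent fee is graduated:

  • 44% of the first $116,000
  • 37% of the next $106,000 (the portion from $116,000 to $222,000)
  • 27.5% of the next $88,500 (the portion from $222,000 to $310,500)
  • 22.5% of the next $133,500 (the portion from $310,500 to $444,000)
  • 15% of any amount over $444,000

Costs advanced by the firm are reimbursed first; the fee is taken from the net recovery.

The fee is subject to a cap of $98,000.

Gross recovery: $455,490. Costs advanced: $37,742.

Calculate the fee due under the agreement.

$98,000.00

Fee base (net of costs): $455,490 − $37,742 = $417,748
First $116,000 at 44% = $51,040.00
Next $106,000 at 37% = $39,220.00
Next $88,500 at 27.5% = $24,337.50
Remaining $107,248 at 22.5% = $24,130.80
Fee: $51,040.00 + $39,220.00 + $24,337.50 + $24,130.80 = $138,728.30
$138,728.30 exceeds the $98,000 cap, so the fee is capped at $98,000.00.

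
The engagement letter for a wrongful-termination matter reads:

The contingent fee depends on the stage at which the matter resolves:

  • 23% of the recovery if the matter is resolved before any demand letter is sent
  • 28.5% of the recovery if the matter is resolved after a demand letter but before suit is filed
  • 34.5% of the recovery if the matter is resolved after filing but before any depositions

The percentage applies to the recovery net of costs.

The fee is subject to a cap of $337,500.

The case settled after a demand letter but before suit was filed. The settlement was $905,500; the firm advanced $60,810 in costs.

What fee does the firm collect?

Fee base (net of costs): $905,500 − $60,810 = $844,690
The matter settled after a demand letter but before suit was filed, so the 28.5% rate applies.
$844,690 × 28.5% = $240,736.65
$240,736.65 is under the $337,500 cap.

$240,736.65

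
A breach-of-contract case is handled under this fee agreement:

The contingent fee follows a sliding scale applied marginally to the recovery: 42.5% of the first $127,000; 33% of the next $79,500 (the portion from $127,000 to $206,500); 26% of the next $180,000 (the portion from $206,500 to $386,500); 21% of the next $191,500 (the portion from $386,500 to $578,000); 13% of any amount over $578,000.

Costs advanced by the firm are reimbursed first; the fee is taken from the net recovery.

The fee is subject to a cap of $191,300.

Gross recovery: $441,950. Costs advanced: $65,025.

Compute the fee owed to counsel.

Fee base (net of costs): $441,950 − $65,025 = $376,925
First $127,000 at 42.5% = $53,975.00
Next $79,500 at 33% = $26,235.00
Remaining $170,425 at 26% = $44,310.50
Fee: $53,975.00 + $26,235.00 + $44,310.50 = $124,520.50
$124,520.50 is under the $191,300 cap.

$124,520.50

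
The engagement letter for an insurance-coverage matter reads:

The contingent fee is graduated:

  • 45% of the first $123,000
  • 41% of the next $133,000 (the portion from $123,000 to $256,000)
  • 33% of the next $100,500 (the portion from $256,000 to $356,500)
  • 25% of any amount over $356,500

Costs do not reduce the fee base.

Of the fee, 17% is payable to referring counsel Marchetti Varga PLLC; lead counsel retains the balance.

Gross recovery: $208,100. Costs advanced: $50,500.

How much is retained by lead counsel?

Fee base is the gross recovery, $208,100; costs are reimbursed separately.
First $123,000 at 45% = $55,350.00
Remaining $85,100 at 41% = $34,891.00
Fee: $55,350.00 + $34,891.00 = $90,241.00
Referral share: 17% of $90,241.00 = $15,340.97; lead counsel retains $90,241.00 − $15,340.97 = $74,900.03.

$74,900.03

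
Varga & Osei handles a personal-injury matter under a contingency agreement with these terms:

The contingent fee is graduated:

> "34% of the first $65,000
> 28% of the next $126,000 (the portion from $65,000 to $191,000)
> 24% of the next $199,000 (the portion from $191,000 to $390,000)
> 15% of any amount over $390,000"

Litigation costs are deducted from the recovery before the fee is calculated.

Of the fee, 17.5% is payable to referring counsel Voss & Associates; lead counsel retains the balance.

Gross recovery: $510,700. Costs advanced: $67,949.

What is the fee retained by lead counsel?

Fee base (net of costs): $510,700 − $67,949 = $442,751
First $65,000 at 34% = $22,100.00
Next $126,000 at 28% = $35,280.00
Next $199,000 at 24% = $47,760.00
Remaining $52,751 at 15% = $7,912.65
Fee: $22,100.00 + $35,280.00 + $47,760.00 + $7,912.65 = $113,052.65
Referral share: 17.5% of $113,052.65 = $19,784.21; lead counsel retains $113,052.65 − $19,784.21 = $93,268.44.

$93,268.44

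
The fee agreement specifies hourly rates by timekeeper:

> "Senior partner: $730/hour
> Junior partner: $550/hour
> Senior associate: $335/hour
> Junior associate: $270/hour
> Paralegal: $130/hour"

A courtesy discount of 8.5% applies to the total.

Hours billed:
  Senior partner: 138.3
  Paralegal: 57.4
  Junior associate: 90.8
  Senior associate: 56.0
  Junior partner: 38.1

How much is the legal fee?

Senior partner: 138.3 × $730 = $100,959.00
Junior partner: 38.1 × $550 = $20,955.00
Senior associate: 56.0 × $335 = $18,760.00
Junior associate: 90.8 × $270 = $24,516.00
Paralegal: 57.4 × $130 = $7,462.00
Subtotal: $172,652.00
Less 8.5% discount: −$14,675.42
Total: $172,652.00 − $14,675.42 = $157,976.58

$157,976.58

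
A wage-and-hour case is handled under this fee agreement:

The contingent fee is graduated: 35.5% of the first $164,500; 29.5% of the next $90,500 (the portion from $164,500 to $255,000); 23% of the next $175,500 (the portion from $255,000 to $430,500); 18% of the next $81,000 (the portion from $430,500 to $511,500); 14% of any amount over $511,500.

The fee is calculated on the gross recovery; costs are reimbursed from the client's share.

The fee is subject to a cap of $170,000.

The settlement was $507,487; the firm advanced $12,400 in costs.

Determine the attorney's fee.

$139,317.66

Fee base is the gross recovery, $507,487; costs are reimbursed separately.
First $164,500 at 35.5% = $58,397.50
Next $90,500 at 29.5% = $26,697.50
Next $175,500 at 23% = $40,365.00
Remaining $76,987 at 18% = $13,857.66
Fee: $58,397.50 + $26,697.50 + $40,365.00 + $13,857.66 = $139,317.66
$139,317.66 is under the $170,000 cap.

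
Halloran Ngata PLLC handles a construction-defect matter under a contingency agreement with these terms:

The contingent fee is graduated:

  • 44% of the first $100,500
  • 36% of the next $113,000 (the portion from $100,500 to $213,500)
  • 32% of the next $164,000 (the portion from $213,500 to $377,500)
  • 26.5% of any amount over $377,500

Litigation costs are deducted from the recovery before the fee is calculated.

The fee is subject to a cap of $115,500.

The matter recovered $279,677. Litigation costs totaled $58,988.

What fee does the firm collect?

Fee base (net of costs): $279,677 − $58,988 = $220,689
First $100,500 at 44% = $44,220.00
Next $113,000 at 36% = $40,680.00
Remaining $7,189 at 32% = $2,300.48
Fee: $44,220.00 + $40,680.00 + $2,300.48 = $87,200.48
$87,200.48 is under the $115,500 cap.

$87,200.48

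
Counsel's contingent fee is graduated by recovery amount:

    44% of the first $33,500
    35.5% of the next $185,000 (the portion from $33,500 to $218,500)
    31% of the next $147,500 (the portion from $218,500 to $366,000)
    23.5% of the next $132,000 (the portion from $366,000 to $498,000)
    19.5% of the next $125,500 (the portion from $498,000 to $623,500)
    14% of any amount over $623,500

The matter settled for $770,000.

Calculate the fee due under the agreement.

$202,142.50

First $33,500 at 44% = $14,740.00
Next $185,000 at 35.5% = $65,675.00
Next $147,500 at 31% = $45,725.00
Next $132,000 at 23.5% = $31,020.00
Next $125,500 at 19.5% = $24,472.50
Remaining $146,500 at 14% = $20,510.00
Fee: $14,740.00 + $65,675.00 + $45,725.00 + $31,020.00 + $24,472.50 + $20,510.00 = $202,142.50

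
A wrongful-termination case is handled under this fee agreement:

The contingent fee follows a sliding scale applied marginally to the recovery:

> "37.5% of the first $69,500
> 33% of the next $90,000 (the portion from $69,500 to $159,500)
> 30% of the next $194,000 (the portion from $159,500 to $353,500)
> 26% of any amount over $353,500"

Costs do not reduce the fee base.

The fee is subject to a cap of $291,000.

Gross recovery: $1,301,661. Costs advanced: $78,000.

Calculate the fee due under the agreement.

Fee base is the gross recovery, $1,301,661; costs are reimbursed separately.
First $69,500 at 37.5% = $26,062.50
Next $90,000 at 33% = $29,700.00
Next $194,000 at 30% = $58,200.00
Remaining $948,161 at 26% = $246,521.86
Fee: $26,062.50 + $29,700.00 + $58,200.00 + $246,521.86 = $360,484.36
$360,484.36 exceeds the $291,000 cap, so the fee is capped at $291,000.00.

$291,000.00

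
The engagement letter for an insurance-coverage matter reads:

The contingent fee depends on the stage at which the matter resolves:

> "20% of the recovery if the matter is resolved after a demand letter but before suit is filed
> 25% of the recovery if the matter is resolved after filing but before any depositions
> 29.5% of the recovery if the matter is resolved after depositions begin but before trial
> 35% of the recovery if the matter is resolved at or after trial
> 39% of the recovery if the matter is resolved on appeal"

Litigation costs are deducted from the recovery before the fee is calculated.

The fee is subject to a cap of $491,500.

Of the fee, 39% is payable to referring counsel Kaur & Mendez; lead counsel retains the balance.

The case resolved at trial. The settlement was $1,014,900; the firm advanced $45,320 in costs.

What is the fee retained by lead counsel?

$207,005.33

Fee base (net of costs): $1,014,900 − $45,320 = $969,580
The matter resolved at trial, so the 35% rate applies.
$969,580 × 35% = $339,353.00
$339,353.00 is under the $491,500 cap.
Referral share: 39% of $339,353.00 = $132,347.67; lead counsel retains $339,353.00 − $132,347.67 = $207,005.33.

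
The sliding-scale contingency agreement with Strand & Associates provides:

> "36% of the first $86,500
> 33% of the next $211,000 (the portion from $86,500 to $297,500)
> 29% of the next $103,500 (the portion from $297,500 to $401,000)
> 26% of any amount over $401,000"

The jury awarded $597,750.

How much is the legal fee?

$181,940.00

First $86,500 at 36% = $31,140.00
Next $211,000 at 33% = $69,630.00
Next $103,500 at 29% = $30,015.00
Remaining $196,750 at 26% = $51,155.00
Fee: $31,140.00 + $69,630.00 + $30,015.00 + $51,155.00 = $181,940.00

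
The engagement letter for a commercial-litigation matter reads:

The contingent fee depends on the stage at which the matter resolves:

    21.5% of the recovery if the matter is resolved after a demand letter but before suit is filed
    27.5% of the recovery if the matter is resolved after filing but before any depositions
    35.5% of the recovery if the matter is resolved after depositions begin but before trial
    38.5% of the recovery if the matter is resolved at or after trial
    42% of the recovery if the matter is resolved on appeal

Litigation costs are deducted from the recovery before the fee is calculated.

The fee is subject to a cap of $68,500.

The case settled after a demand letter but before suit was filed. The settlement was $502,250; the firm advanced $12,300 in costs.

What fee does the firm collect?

$68,500.00

Fee base (net of costs): $502,250 − $12,300 = $489,950
The matter settled after a demand letter but before suit was filed, so the 21.5% rate applies.
$489,950 × 21.5% = $105,339.25
$105,339.25 exceeds the $68,500 cap, so the fee is capped at $68,500.00.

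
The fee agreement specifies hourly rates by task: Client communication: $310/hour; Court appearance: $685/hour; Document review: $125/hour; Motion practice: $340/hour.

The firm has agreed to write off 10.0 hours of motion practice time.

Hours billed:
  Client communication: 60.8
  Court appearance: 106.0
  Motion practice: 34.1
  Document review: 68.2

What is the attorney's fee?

$108,177.00

Client communication: 60.8 × $310 = $18,848.00
Court appearance: 106.0 × $685 = $72,610.00
Document review: 68.2 × $125 = $8,525.00
Motion practice: 34.1 × $340 = $11,594.00
Subtotal: $111,577.00
Write-off: 10.0 × $340 = $3,400.00
Total: $111,577.00 − $3,400.00 = $108,177.00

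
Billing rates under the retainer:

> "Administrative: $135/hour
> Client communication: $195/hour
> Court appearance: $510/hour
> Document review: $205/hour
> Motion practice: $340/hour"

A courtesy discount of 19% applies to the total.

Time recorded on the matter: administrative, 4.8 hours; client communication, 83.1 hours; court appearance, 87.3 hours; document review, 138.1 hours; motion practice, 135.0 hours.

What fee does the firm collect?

Administrative: 4.8 × $135 = $648.00
Client communication: 83.1 × $195 = $16,204.50
Court appearance: 87.3 × $510 = $44,523.00
Document review: 138.1 × $205 = $28,310.50
Motion practice: 135.0 × $340 = $45,900.00
Subtotal: $135,586.00
Less 19% discount: −$25,761.34
Total: $135,586.00 − $25,761.34 = $109,824.66

$109,824.66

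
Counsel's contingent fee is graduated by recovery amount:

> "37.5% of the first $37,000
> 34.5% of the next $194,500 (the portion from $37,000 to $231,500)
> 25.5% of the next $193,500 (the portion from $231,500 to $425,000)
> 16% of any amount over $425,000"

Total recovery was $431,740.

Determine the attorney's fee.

First $37,000 at 37.5% = $13,875.00
Next $194,500 at 34.5% = $67,102.50
Next $193,500 at 25.5% = $49,342.50
Remaining $6,740 at 16% = $1,078.40
Fee: $13,875.00 + $67,102.50 + $49,342.50 + $1,078.40 = $131,398.40

$131,398.40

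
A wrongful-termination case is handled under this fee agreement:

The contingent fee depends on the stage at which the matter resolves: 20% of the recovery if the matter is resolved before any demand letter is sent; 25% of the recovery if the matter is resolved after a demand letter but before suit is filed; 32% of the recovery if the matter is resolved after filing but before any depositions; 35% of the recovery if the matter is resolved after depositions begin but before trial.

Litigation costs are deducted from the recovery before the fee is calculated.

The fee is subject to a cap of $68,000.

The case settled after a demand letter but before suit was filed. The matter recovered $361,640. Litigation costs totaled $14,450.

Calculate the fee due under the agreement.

$68,000.00

Fee base (net of costs): $361,640 − $14,450 = $347,190
The matter settled after a demand letter but before suit was filed, so the 25% rate applies.
$347,190 × 25% = $86,797.50
$86,797.50 exceeds the $68,000 cap, so the fee is capped at $68,000.00.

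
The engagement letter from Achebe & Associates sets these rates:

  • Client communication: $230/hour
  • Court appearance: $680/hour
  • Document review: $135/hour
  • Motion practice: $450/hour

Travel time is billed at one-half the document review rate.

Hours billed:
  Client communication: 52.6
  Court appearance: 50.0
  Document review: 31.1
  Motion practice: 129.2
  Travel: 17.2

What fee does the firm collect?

$109,597.50

Client communication: 52.6 × $230 = $12,098.00
Court appearance: 50.0 × $680 = $34,000.00
Document review: 31.1 × $135 = $4,198.50
Motion practice: 129.2 × $450 = $58,140.00
Subtotal: $12,098.00 + $34,000.00 + $4,198.50 + $58,140.00 = $108,436.50
Travel: 17.2 × ($135 ÷ 2) = 17.2 × $67.50 = $1,161.00
Total: $108,436.50 + $1,161.00 = $109,597.50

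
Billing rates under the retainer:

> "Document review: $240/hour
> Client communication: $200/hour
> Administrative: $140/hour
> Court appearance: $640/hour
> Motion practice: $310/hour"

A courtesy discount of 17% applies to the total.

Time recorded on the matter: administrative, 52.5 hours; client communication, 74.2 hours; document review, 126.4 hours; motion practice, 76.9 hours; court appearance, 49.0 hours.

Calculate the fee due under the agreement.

Document review: 126.4 × $240 = $30,336.00
Client communication: 74.2 × $200 = $14,840.00
Administrative: 52.5 × $140 = $7,350.00
Court appearance: 49.0 × $640 = $31,360.00
Motion practice: 76.9 × $310 = $23,839.00
Subtotal: $107,725.00
Less 17% discount: −$18,313.25
Total: $107,725.00 − $18,313.25 = $89,411.75

$89,411.75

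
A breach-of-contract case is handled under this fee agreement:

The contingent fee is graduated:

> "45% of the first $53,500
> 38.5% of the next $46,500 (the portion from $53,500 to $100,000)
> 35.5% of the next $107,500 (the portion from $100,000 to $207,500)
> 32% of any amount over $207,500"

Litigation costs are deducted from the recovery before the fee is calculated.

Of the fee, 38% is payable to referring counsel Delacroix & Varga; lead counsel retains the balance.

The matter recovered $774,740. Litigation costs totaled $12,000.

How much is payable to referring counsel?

Fee base (net of costs): $774,740 − $12,000 = $762,740
First $53,500 at 45% = $24,075.00
Next $46,500 at 38.5% = $17,902.50
Next $107,500 at 35.5% = $38,162.50
Remaining $555,240 at 32% = $177,676.80
Fee: $24,075.00 + $17,902.50 + $38,162.50 + $177,676.80 = $257,816.80
Referral share: 38% of $257,816.80 = $97,970.38; lead counsel retains $257,816.80 − $97,970.38 = $159,846.42.

$97,970.38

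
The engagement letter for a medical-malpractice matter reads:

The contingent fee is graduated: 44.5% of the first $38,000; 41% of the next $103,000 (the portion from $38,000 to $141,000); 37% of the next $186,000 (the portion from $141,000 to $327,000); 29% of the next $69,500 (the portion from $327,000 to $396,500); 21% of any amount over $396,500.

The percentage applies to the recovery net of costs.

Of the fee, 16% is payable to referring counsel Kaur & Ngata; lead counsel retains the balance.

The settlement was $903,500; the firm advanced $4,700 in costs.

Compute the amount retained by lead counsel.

Fee base (net of costs): $903,500 − $4,700 = $898,800
First $38,000 at 44.5% = $16,910.00
Next $103,000 at 41% = $42,230.00
Next $186,000 at 37% = $68,820.00
Next $69,500 at 29% = $20,155.00
Remaining $502,300 at 21% = $105,483.00
Fee: $16,910.00 + $42,230.00 + $68,820.00 + $20,155.00 + $105,483.00 = $253,598.00
Referral share: 16% of $253,598.00 = $40,575.68; lead counsel retains $253,598.00 − $40,575.68 = $213,022.32.

$213,022.32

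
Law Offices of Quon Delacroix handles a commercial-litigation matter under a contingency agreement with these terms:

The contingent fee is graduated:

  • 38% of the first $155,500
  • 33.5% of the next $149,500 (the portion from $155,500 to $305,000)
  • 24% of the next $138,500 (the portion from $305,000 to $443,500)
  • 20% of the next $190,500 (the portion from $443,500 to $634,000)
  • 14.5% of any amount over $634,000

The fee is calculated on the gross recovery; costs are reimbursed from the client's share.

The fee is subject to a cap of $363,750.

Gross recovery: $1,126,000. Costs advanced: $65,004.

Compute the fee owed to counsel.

$251,852.50

Fee base is the gross recovery, $1,126,000; costs are reimbursed separately.
First $155,500 at 38% = $59,090.00
Next $149,500 at 33.5% = $50,082.50
Next $138,500 at 24% = $33,240.00
Next $190,500 at 20% = $38,100.00
Remaining $492,000 at 14.5% = $71,340.00
Fee: $59,090.00 + $50,082.50 + $33,240.00 + $38,100.00 + $71,340.00 = $251,852.50
$251,852.50 is under the $363,750 cap.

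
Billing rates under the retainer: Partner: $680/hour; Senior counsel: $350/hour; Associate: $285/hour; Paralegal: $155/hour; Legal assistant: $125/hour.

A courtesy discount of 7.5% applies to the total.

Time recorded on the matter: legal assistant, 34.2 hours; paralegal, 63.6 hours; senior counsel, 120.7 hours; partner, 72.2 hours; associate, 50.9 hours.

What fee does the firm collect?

Partner: 72.2 × $680 = $49,096.00
Senior counsel: 120.7 × $350 = $42,245.00
Associate: 50.9 × $285 = $14,506.50
Paralegal: 63.6 × $155 = $9,858.00
Legal assistant: 34.2 × $125 = $4,275.00
Subtotal: $119,980.50
Less 7.5% discount: −$8,998.54
Total: $119,980.50 − $8,998.54 = $110,981.96

$110,981.96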